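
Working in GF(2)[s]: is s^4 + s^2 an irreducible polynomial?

Write f(s) = s^4 + s^2.
Check for roots in GF(2): f(0) = 0 → root; f(1) = 0 → root.
f(0) = 0, so (s) divides f(s); f is reducible.

No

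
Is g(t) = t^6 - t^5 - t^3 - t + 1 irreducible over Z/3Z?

Yes

Check for roots in Z/3Z: g(0) = 1; g(1) = 2; g(2) = 2.
No roots, so no linear factors.
Monic irreducibles of degree 2 over GF(3): t^2 + 1, t^2 + t - 1, t^2 - t - 1.
None of them divide g (all give nonzero remainder).
Degree-3 irreducible divisors: test the 8 monic irreducibles of degree 3 over GF(3).
None of them divide g (all give nonzero remainder).
No irreducible factor of degree ≤ 3 exists, so g is irreducible over GF(3).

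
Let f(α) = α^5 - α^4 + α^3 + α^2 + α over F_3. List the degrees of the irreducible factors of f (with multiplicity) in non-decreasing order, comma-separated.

1, 1, 1, 2

Roots in F_3: f(0) = 0 → root; f(1) = 0 → root; f(2) = 0 → root.
Linear factors from roots: (α), (α - 1), (α + 1).
Complete factorization: f(α) = (α)·(α + 1)·(α - 1)·(α^2 - α - 1).
Factor degrees with multiplicity: 1 + 1 + 1 + 2 = 5.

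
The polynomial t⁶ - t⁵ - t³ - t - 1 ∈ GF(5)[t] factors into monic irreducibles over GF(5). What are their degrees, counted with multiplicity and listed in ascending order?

1, 1, 2, 2

Write h(t) = t⁶ - t⁵ - t³ - t - 1.
Roots in GF(5): h(0) = 4; h(1) = 2; h(2) = 1; h(3) = 0 → root; h(4) = 3.
Linear factors from roots: (t + 2).
Complete factorization: h(t) = (t + 2)^2·(t² + t + 1)·(t² - t + 1).
Factor degrees with multiplicity: 1 + 1 + 2 + 2 = 6.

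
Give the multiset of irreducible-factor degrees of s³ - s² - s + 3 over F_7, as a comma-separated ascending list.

1, 2

Write f(s) = s³ - s² - s + 3.
Linear factors from roots: (s + 2).
Complete factorization: f(s) = (s + 2)·(s² - 3s - 2).
Factor degrees with multiplicity: 1 + 2 = 3.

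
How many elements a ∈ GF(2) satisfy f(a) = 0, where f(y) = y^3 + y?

2

Evaluate at each of the 2 elements of GF(2):
f(0) = 0 → root; f(1) = 0 → root.
Roots: {0, 1}.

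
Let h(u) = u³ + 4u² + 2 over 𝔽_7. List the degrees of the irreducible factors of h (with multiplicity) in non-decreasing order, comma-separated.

Linear factors from roots: (u + 6).
Complete factorization: h(u) = (u + 6)·(u² + 5u + 5).
Factor degrees with multiplicity: 1 + 2 = 3.

1, 2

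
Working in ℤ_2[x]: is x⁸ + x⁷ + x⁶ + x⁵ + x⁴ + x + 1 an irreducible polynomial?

Yes

Write f(x) = x⁸ + x⁷ + x⁶ + x⁵ + x⁴ + x + 1.
Check for roots in ℤ_2: f(0) = 1; f(1) = 1.
No roots, so no linear factors.
Monic irreducibles of degree 2 over GF(2): x² + x + 1.
None of them divide f (all give nonzero remainder).
Monic irreducibles of degree 3 over GF(2): x³ + x + 1, x³ + x² + 1.
None of them divide f (all give nonzero remainder).
Monic irreducibles of degree 4 over GF(2): x⁴ + x + 1, x⁴ + x³ + 1, x⁴ + x³ + x² + x + 1.
None of them divide f (all give nonzero remainder).
No irreducible factor of degree ≤ 4 exists, so f is irreducible over GF(2).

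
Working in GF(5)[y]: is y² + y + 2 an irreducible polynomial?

Write g(y) = y² + y + 2.
Check for roots in GF(5): g(0) = 2; g(1) = 4; g(2) = 3; g(3) = 4; g(4) = 2.
No roots. A degree-2 polynomial over a field with no linear factor is irreducible.

Yes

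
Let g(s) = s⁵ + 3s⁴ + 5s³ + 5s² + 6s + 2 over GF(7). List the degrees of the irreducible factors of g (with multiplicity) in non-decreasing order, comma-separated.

1, 1, 1, 2

Linear factors from roots: (s + 5), (s + 4), (s + 2).
Complete factorization: g(s) = (s + 2)·(s + 4)·(s + 5)·(s² + 6s + 6).
Factor degrees with multiplicity: 1 + 1 + 1 + 2 = 5.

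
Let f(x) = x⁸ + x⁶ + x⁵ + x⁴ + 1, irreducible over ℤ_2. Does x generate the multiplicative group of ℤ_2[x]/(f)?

Yes

|GF(2^8)^×| = 2^8 − 1 = 255. Prime factorization: 255 = 3·5·17.
f is primitive ⇔ x has order 255 in GF(2)[x]/(f), i.e. x^(255/q) ≠ 1 for each prime q | 255.
x^(85) mod f = x⁷ + x⁶ + x⁴ + x³ + x + 1.
x^(51) mod f = x⁶ + x³ + x² + 1.
x^(15) mod f = x⁷ + x⁶ + 1.
None equal 1, so x has full order 255; f is primitive.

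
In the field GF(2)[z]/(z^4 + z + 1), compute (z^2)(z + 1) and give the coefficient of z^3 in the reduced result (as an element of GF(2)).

1

Multiply in GF(2)[z]: (z^2)·(z + 1) = z^3 + z^2.
Reduced: z^3 + z^2.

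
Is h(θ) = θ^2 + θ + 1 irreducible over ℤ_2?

Yes

Check for roots in ℤ_2: h(0) = 1; h(1) = 1.
No roots. A degree-2 polynomial over a field with no linear factor is irreducible.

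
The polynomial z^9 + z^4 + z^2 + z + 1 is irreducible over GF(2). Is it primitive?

No

Write f(z) = z^9 + z^4 + z^2 + z + 1.
|GF(2^9)^×| = 2^9 − 1 = 511. Prime factorization: 511 = 7·73.
f is primitive ⇔ z has order 511 in GF(2)[z]/(f), i.e. z^(511/q) ≠ 1 for each prime q | 511.
z^(73) mod f = 1
z^(7) mod f = z^7.
Since z^(73) = 1, the order of z divides 73 < 511; not primitive.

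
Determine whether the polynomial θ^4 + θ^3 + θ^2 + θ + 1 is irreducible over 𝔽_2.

Write g(θ) = θ^4 + θ^3 + θ^2 + θ + 1.
Check for roots in 𝔽_2: g(0) = 1; g(1) = 1.
No roots, so no linear factors.
Monic irreducibles of degree 2 over GF(2): θ^2 + θ + 1.
None of them divide g (all give nonzero remainder).
No irreducible factor of degree ≤ 2 exists, so g is irreducible over GF(2).

Yes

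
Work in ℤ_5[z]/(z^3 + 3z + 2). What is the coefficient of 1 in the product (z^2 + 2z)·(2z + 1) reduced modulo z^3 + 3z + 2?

Multiply in ℤ_5[z]: (z^2 + 2z)·(2z + 1) = 2z^3 + 2z.
Reduce using z^3 ≡ 2z + 3 (mod z^3 + 3z + 2).
Reduced: z + 1.

1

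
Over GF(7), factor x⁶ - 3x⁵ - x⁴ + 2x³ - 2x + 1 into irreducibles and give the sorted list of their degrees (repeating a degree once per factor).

1, 1, 1, 1, 1, 1

Write f(x) = x⁶ - 3x⁵ - x⁴ + 2x³ - 2x + 1.
Linear factors from roots: (x - 2), (x + 3), (x + 2).
Complete factorization: f(x) = (x - 2)·(x + 2)^2·(x + 3)^3.
Factor degrees with multiplicity: 1 + 1 + 1 + 1 + 1 + 1 = 6.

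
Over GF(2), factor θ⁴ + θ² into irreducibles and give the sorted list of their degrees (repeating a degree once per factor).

Write f(θ) = θ⁴ + θ².
Roots in GF(2): f(0) = 0 → root; f(1) = 0 → root.
Linear factors from roots: (θ), (θ + 1).
Complete factorization: f(θ) = (θ)^2·(θ + 1)^2.
Factor degrees with multiplicity: 1 + 1 + 1 + 1 = 4.

1, 1, 1, 1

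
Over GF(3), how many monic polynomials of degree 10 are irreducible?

By the necklace-counting formula, N_3(10) = (1/10) Σ_{d|10} μ(10/d)·3^d.
Divisors of 10: 1, 2, 5, 10; μ(10/d) for each: 1, -1, -1, 1.
Σ = 3^1 − 3^2 − 3^5 + 3^10 = 58800.
N = 58800/10 = 5880.

5880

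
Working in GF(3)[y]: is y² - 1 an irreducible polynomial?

Write m(y) = y² - 1.
Check for roots in GF(3): m(0) = 2; m(1) = 0 → root; m(2) = 0 → root.
m(1) = 0, so (y − 1) divides m(y); m is reducible.

No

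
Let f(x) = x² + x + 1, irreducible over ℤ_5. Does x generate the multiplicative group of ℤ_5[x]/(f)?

No

|GF(5^2)^×| = 5^2 − 1 = 24. Prime factorization: 24 = 2^3·3.
f is primitive ⇔ x has order 24 in GF(5)[x]/(f), i.e. x^(24/q) ≠ 1 for each prime q | 24.
x^(12) mod f = 1
x^(8) mod f = 4x + 4.
Since x^(12) = 1, the order of x divides 12 < 24; not primitive.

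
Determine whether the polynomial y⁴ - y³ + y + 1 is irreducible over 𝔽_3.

Yes

Write h(y) = y⁴ - y³ + y + 1.
Check for roots in 𝔽_3: h(0) = 1; h(1) = 2; h(2) = 2.
No roots, so no linear factors.
Monic irreducibles of degree 2 over GF(3): y² + 1, y² + y - 1, y² - y - 1.
None of them divide h (all give nonzero remainder).
No irreducible factor of degree ≤ 2 exists, so h is irreducible over GF(3).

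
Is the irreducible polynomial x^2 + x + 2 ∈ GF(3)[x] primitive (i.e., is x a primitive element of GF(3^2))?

Yes

Write f(x) = x^2 + x + 2.
|GF(3^2)^×| = 3^2 − 1 = 8. Prime factorization: 8 = 2^3.
f is primitive ⇔ x has order 8 in GF(3)[x]/(f), i.e. x^(8/q) ≠ 1 for each prime q | 8.
x^(4) mod f = 2.
None equal 1, so x has full order 8; f is primitive.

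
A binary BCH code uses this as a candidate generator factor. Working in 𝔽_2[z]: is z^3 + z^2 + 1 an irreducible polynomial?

Write f(z) = z^3 + z^2 + 1.
Check for roots in 𝔽_2: f(0) = 1; f(1) = 1.
No roots. A degree-3 polynomial over a field with no linear factor is irreducible.

Yes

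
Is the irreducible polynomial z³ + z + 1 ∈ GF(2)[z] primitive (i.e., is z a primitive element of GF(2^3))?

Yes

Write f(z) = z³ + z + 1.
|GF(2^3)^×| = 2^3 − 1 = 7. Prime factorization: 7 = 7.
f is primitive ⇔ z has order 7 in GF(2)[z]/(f), i.e. z^(7/q) ≠ 1 for each prime q | 7.
z^(1) mod f = z.
None equal 1, so z has full order 7; f is primitive.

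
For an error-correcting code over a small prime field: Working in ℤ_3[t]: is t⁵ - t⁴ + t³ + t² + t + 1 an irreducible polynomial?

Write h(t) = t⁵ - t⁴ + t³ + t² + t + 1.
Check for roots in ℤ_3: h(0) = 1; h(1) = 1; h(2) = 1.
No roots, so no linear factors.
Monic irreducibles of degree 2 over GF(3): t² + 1, t² + t - 1, t² - t - 1.
None of them divide h (all give nonzero remainder).
No irreducible factor of degree ≤ 2 exists, so h is irreducible over GF(3).

Yes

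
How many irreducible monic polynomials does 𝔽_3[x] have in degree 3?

By the necklace-counting formula, N_3(3) = (1/3) Σ_{d|3} μ(3/d)·3^d.
Divisors of 3: 1, 3; μ(3/d) for each: -1, 1.
Σ = − 3^1 + 3^3 = 24.
N = 24/3 = 8.

8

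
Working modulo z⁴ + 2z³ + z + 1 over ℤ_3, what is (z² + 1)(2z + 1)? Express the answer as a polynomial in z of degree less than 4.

2z^3 + z^2 + 2z + 1

Multiply in ℤ_3[z]: (z² + 1)·(2z + 1) = 2z³ + z² + 2z + 1.
Reduced: 2z³ + z² + 2z + 1.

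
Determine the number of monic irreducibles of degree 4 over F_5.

150

Gauss's count: N_{5}(4) = (1/4) Σ_{d|4} μ(4/d)·5^d.
Divisors of 4: 1, 2, 4; μ(4/d) for each: 0, -1, 1.
Σ = − 5^2 + 5^4 = 600.
N = 600/4 = 150.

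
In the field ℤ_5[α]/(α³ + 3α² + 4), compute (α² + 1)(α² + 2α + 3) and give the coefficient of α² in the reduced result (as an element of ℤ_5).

2

Multiply in ℤ_5[α]: (α² + 1)·(α² + 2α + 3) = α⁴ + 2α³ + 4α² + 2α + 3.
Reduce using α³ ≡ 2α² + 1 (mod α³ + 3α² + 4).
Reduced: 2α² + 3α + 2.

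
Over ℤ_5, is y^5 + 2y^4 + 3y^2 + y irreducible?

Write P(y) = y^5 + 2y^4 + 3y^2 + y.
Check for roots in ℤ_5: P(0) = 0 → root; P(1) = 2; P(2) = 3; P(3) = 0 → root; P(4) = 3.
P(0) = 0, so (y) divides P(y); P is reducible.

No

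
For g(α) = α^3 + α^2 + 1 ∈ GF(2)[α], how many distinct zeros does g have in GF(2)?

Evaluate at each of the 2 elements of GF(2):
g(0) = 1; g(1) = 1.
No element is a root.

0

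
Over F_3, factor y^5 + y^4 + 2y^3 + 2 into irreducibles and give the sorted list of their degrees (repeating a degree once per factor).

1, 1, 1, 2

Write h(y) = y^5 + y^4 + 2y^3 + 2.
Roots in F_3: h(0) = 2; h(1) = 0 → root; h(2) = 0 → root.
Linear factors from roots: (y + 2), (y + 1).
Complete factorization: h(y) = (y + 1)·(y + 2)^2·(y^2 + 2y + 2).
Factor degrees with multiplicity: 1 + 1 + 1 + 2 = 5.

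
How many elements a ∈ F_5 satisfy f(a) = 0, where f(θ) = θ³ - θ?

3

Evaluate at each of the 5 elements of F_5:
f(0) = 0 → root; f(1) = 0 → root; f(2) = 1; f(3) = 4; f(4) = 0 → root.
Roots: {0, 1, 4}.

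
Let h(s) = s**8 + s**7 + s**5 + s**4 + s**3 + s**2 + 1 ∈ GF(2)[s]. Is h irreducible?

Check for roots in GF(2): h(0) = 1; h(1) = 1.
No roots, so no linear factors.
Monic irreducibles of degree 2 over GF(2): s**2 + s + 1.
None of them divide h (all give nonzero remainder).
Monic irreducibles of degree 3 over GF(2): s**3 + s + 1, s**3 + s**2 + 1.
None of them divide h (all give nonzero remainder).
Monic irreducibles of degree 4 over GF(2): s**4 + s + 1, s**4 + s**3 + 1, s**4 + s**3 + s**2 + s + 1.
None of them divide h (all give nonzero remainder).
No irreducible factor of degree ≤ 4 exists, so h is irreducible over GF(2).

Yes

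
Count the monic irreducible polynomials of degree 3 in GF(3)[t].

x^(3^3) − x is the product of all monic irreducibles of degree dividing 3; Möbius inversion gives N = (1/3) Σ μ(3/d)·3^d.
Divisors of 3: 1, 3; μ(3/d) for each: -1, 1.
Σ = − 3^1 + 3^3 = 24.
N = 24/3 = 8.

8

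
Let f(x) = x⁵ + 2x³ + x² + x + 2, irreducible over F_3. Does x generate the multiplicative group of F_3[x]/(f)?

No

|GF(3^5)^×| = 3^5 − 1 = 242. Prime factorization: 242 = 2·11^2.
f is primitive ⇔ x has order 242 in GF(3)[x]/(f), i.e. x^(242/q) ≠ 1 for each prime q | 242.
x^(121) mod f = 1
x^(22) mod f = 2x³ + x².
Since x^(121) = 1, the order of x divides 121 < 242; not primitive.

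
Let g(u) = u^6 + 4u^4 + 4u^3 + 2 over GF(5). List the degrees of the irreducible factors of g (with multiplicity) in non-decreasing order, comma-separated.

6

Roots in GF(5): g(0) = 2; g(1) = 1; g(2) = 2; g(3) = 3; g(4) = 3.
Complete factorization: g(u) = (u^6 + 4u^4 + 4u^3 + 2).
Factor degrees with multiplicity: 6 = 6.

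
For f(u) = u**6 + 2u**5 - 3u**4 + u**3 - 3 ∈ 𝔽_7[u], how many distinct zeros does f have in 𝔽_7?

Evaluate at each of the 7 elements of 𝔽_7:
f(0) = 4; f(1) = 5; f(2) = 1; f(3) = 2; f(4) = 5; f(5) = 4; f(6) = 6.
No element is a root.

0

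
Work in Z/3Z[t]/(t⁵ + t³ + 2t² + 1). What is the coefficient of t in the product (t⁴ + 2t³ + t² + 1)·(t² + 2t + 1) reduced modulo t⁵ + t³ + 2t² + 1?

Multiply in Z/3Z[t]: (t⁴ + 2t³ + t² + 1)·(t² + 2t + 1) = t⁶ + t⁵ + t³ + 2t² + 2t + 1.
Reduce using t⁵ ≡ 2t³ + t² + 2 (mod t⁵ + t³ + 2t² + 1).
Reduced: 2t⁴ + t³ + t.

1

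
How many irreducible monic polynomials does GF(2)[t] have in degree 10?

The number of monic irreducibles of degree 10 over GF(2) is (1/10)·Σ_{d∣10} μ(10/d) 2^d.
Divisors of 10: 1, 2, 5, 10; μ(10/d) for each: 1, -1, -1, 1.
Σ = 2^1 − 2^2 − 2^5 + 2^10 = 990.
N = 990/10 = 99.

99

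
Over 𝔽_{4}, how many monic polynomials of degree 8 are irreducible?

8160

Gauss's count: N_{4}(8) = (1/8) Σ_{d|8} μ(8/d)·4^d.
Divisors of 8: 1, 2, 4, 8; μ(8/d) for each: 0, 0, -1, 1.
Σ = − 4^4 + 4^8 = 65280.
N = 65280/8 = 8160.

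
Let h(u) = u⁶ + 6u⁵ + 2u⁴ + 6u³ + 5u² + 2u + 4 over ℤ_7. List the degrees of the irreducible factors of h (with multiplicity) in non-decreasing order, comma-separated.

Linear factors from roots: (u + 5), (u + 3).
Complete factorization: h(u) = (u + 3)·(u + 5)·(u² + 6u + 3)·(u² + 6u + 6).
Factor degrees with multiplicity: 1 + 1 + 2 + 2 = 6.

1, 1, 2, 2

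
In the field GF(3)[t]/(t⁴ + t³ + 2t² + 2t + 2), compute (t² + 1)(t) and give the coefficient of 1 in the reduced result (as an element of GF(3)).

0

Multiply in GF(3)[t]: (t² + 1)·(t) = t³ + t.
Reduced: t³ + t.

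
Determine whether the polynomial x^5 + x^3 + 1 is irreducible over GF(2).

Write m(x) = x^5 + x^3 + 1.
Check for roots in GF(2): m(0) = 1; m(1) = 1.
No roots, so no linear factors.
Monic irreducibles of degree 2 over GF(2): x^2 + x + 1.
None of them divide m (all give nonzero remainder).
No irreducible factor of degree ≤ 2 exists, so m is irreducible over GF(2).

Yes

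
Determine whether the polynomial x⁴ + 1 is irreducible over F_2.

No

Write g(x) = x⁴ + 1.
Check for roots in F_2: g(0) = 1; g(1) = 0 → root.
g(1) = 0, so (x − 1) divides g(x); g is reducible.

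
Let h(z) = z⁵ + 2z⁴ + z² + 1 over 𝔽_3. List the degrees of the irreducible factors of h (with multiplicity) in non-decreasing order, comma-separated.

Roots in 𝔽_3: h(0) = 1; h(1) = 2; h(2) = 0 → root.
Linear factors from roots: (z + 1).
Complete factorization: h(z) = (z + 1)·(z² + 2z + 2)^2.
Factor degrees with multiplicity: 1 + 2 + 2 = 5.

1, 2, 2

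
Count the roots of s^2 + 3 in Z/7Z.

2

Write f(s) = s^2 + 3.
Evaluate at each of the 7 elements of Z/7Z:
f(0) = 3; f(1) = 4; f(2) = 0 → root; f(3) = 5; f(4) = 5; f(5) = 0 → root; f(6) = 4.
Roots: {2, 5}.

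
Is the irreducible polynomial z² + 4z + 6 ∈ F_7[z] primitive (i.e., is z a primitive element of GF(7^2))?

No

Write f(z) = z² + 4z + 6.
|GF(7^2)^×| = 7^2 − 1 = 48. Prime factorization: 48 = 2^4·3.
f is primitive ⇔ z has order 48 in GF(7)[z]/(f), i.e. z^(48/q) ≠ 1 for each prime q | 48.
z^(24) mod f = 6.
z^(16) mod f = 1
Since z^(16) = 1, the order of z divides 16 < 48; not primitive.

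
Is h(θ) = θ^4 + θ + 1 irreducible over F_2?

Yes

Check for roots in F_2: h(0) = 1; h(1) = 1.
No roots, so no linear factors.
Monic irreducibles of degree 2 over GF(2): θ^2 + θ + 1.
None of them divide h (all give nonzero remainder).
No irreducible factor of degree ≤ 2 exists, so h is irreducible over GF(2).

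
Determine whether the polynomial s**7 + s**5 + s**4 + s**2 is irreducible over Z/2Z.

No

Write m(s) = s**7 + s**5 + s**4 + s**2.
Check for roots in Z/2Z: m(0) = 0 → root; m(1) = 0 → root.
m(0) = 0, so (s) divides m(s); m is reducible.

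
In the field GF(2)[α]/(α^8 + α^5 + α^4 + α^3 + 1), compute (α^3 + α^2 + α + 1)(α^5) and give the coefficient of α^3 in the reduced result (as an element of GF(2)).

1

Multiply in GF(2)[α]: (α^3 + α^2 + α + 1)·(α^5) = α^8 + α^7 + α^6 + α^5.
Reduce using α^8 ≡ α^5 + α^4 + α^3 + 1 (mod α^8 + α^5 + α^4 + α^3 + 1).
Reduced: α^7 + α^6 + α^4 + α^3 + 1.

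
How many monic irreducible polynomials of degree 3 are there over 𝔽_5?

40

The number of monic irreducibles of degree 3 over GF(5) is (1/3)·Σ_{d∣3} μ(3/d) 5^d.
Divisors of 3: 1, 3; μ(3/d) for each: -1, 1.
Σ = − 5^1 + 5^3 = 120.
N = 120/3 = 40.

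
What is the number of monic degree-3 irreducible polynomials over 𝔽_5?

40

Gauss's count: N_{5}(3) = (1/3) Σ_{d|3} μ(3/d)·5^d.
Divisors of 3: 1, 3; μ(3/d) for each: -1, 1.
Σ = − 5^1 + 5^3 = 120.
N = 120/3 = 40.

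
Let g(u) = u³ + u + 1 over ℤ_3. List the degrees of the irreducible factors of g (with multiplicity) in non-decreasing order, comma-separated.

1, 2

Roots in ℤ_3: g(0) = 1; g(1) = 0 → root; g(2) = 2.
Linear factors from roots: (u - 1).
Complete factorization: g(u) = (u - 1)·(u² + u - 1).
Factor degrees with multiplicity: 1 + 2 = 3.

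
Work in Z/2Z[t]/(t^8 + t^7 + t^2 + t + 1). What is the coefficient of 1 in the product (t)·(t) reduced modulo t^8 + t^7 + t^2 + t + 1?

0

Multiply in Z/2Z[t]: (t)·(t) = t^2.
Reduced: t^2.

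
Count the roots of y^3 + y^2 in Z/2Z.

2

Write P(y) = y^3 + y^2.
Evaluate at each of the 2 elements of Z/2Z:
P(0) = 0 → root; P(1) = 0 → root.
Roots: {0, 1}.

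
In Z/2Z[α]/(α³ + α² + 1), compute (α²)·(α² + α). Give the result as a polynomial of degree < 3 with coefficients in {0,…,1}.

Multiply in Z/2Z[α]: (α²)·(α² + α) = α⁴ + α³.
Reduce using α³ ≡ α² + 1 (mod α³ + α² + 1).
Reduced: α.

α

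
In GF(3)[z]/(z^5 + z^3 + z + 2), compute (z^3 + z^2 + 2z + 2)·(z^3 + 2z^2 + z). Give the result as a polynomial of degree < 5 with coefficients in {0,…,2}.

z^4 + z^3 + 2z^2

Multiply in GF(3)[z]: (z^3 + z^2 + 2z + 2)·(z^3 + 2z^2 + z) = z^6 + 2z^4 + z^3 + 2z.
Reduce using z^5 ≡ 2z^3 + 2z + 1 (mod z^5 + z^3 + z + 2).
Reduced: z^4 + z^3 + 2z^2.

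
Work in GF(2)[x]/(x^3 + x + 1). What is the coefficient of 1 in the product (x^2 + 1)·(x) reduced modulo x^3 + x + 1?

Multiply in GF(2)[x]: (x^2 + 1)·(x) = x^3 + x.
Reduce using x^3 ≡ x + 1 (mod x^3 + x + 1).
Reduced: 1.

1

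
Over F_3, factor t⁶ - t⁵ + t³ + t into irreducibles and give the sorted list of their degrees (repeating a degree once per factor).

1, 1, 2, 2

Write h(t) = t⁶ - t⁵ + t³ + t.
Roots in F_3: h(0) = 0 → root; h(1) = 2; h(2) = 0 → root.
Linear factors from roots: (t), (t + 1).
Complete factorization: h(t) = (t)·(t + 1)·(t² - t - 1)^2.
Factor degrees with multiplicity: 1 + 1 + 2 + 2 = 6.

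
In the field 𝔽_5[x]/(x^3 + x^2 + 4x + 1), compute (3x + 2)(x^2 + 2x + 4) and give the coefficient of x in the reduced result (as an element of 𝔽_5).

4

Multiply in 𝔽_5[x]: (3x + 2)·(x^2 + 2x + 4) = 3x^3 + 3x^2 + x + 3.
Reduce using x^3 ≡ 4x^2 + x + 4 (mod x^3 + x^2 + 4x + 1).
Reduced: 4x.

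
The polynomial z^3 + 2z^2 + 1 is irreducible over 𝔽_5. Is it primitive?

No

Write f(z) = z^3 + 2z^2 + 1.
|GF(5^3)^×| = 5^3 − 1 = 124. Prime factorization: 124 = 2^2·31.
f is primitive ⇔ z has order 124 in GF(5)[z]/(f), i.e. z^(124/q) ≠ 1 for each prime q | 124.
z^(62) mod f = 1
z^(4) mod f = 4z^2 + 4z + 2.
Since z^(62) = 1, the order of z divides 62 < 124; not primitive.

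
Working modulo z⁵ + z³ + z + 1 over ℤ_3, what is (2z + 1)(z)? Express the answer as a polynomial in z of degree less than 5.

2z^2 + z

Multiply in ℤ_3[z]: (2z + 1)·(z) = 2z² + z.
Reduced: 2z² + z.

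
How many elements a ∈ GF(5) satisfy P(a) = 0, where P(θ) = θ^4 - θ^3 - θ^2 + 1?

Evaluate at each of the 5 elements of GF(5):
P(0) = 1; P(1) = 0 → root; P(2) = 0 → root; P(3) = 1; P(4) = 2.
Roots: {1, 2}.

2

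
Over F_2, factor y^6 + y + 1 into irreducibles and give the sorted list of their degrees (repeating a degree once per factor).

6

Write g(y) = y^6 + y + 1.
Roots in F_2: g(0) = 1; g(1) = 1.
Complete factorization: g(y) = (y^6 + y + 1).
Factor degrees with multiplicity: 6 = 6.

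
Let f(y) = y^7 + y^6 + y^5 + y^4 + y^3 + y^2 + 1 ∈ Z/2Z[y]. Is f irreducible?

Yes

Check for roots in Z/2Z: f(0) = 1; f(1) = 1.
No roots, so no linear factors.
Monic irreducibles of degree 2 over GF(2): y^2 + y + 1.
None of them divide f (all give nonzero remainder).
Monic irreducibles of degree 3 over GF(2): y^3 + y + 1, y^3 + y^2 + 1.
None of them divide f (all give nonzero remainder).
No irreducible factor of degree ≤ 3 exists, so f is irreducible over GF(2).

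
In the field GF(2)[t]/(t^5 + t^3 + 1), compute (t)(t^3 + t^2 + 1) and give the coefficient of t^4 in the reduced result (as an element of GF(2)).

Multiply in GF(2)[t]: (t)·(t^3 + t^2 + 1) = t^4 + t^3 + t.
Reduced: t^4 + t^3 + t.

1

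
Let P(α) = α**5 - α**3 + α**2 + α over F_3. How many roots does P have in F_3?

2

Evaluate at each of the 3 elements of F_3:
P(0) = 0 → root; P(1) = 2; P(2) = 0 → root.
Roots: {0, 2}.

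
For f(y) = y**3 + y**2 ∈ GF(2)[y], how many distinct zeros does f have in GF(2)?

Evaluate at each of the 2 elements of GF(2):
f(0) = 0 → root; f(1) = 0 → root.
Roots: {0, 1}.

2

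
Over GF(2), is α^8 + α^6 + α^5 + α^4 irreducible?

No

Write h(α) = α^8 + α^6 + α^5 + α^4.
Check for roots in GF(2): h(0) = 0 → root; h(1) = 0 → root.
h(0) = 0, so (α) divides h(α); h is reducible.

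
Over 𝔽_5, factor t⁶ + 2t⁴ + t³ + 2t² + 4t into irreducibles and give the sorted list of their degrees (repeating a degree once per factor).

1, 1, 1, 1, 1, 1

Write g(t) = t⁶ + 2t⁴ + t³ + 2t² + 4t.
Roots in 𝔽_5: g(0) = 0 → root; g(1) = 0 → root; g(2) = 0 → root; g(3) = 3; g(4) = 0 → root.
Linear factors from roots: (t), (t + 4), (t + 3), (t + 1).
Complete factorization: g(t) = (t)·(t + 1)·(t + 3)^2·(t + 4)^2.
Factor degrees with multiplicity: 1 + 1 + 1 + 1 + 1 + 1 = 6.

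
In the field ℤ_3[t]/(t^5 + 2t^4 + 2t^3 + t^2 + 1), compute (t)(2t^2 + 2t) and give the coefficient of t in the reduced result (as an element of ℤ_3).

Multiply in ℤ_3[t]: (t)·(2t^2 + 2t) = 2t^3 + 2t^2.
Reduced: 2t^3 + 2t^2.

0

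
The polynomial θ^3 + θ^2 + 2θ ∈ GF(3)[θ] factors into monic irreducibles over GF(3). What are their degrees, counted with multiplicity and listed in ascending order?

Write f(θ) = θ^3 + θ^2 + 2θ.
Roots in GF(3): f(0) = 0 → root; f(1) = 1; f(2) = 1.
Linear factors from roots: (θ).
Complete factorization: f(θ) = (θ)·(θ^2 + θ + 2).
Factor degrees with multiplicity: 1 + 2 = 3.

1, 2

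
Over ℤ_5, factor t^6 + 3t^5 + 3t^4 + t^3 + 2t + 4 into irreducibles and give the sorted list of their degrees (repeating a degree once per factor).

Write f(t) = t^6 + 3t^5 + 3t^4 + t^3 + 2t + 4.
Roots in ℤ_5: f(0) = 4; f(1) = 4; f(2) = 4; f(3) = 3; f(4) = 2.
Complete factorization: f(t) = (t^6 + 3t^5 + 3t^4 + t^3 + 2t + 4).
Factor degrees with multiplicity: 6 = 6.

6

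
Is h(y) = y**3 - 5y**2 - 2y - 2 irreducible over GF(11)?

Check each element of GF(11) for a root: h(0)=9, h(1)=3, h(2)=4, h(3)=7, h(4)=7, h(5)=10, h(6)=0, h(7)=5, h(8)=9, h(9)=7, h(10)=5.
h(6) = 0, so (y − 6) divides h(y); h is reducible.

No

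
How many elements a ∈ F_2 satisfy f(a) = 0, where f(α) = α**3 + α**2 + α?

Evaluate at each of the 2 elements of F_2:
f(0) = 0 → root; f(1) = 1.
Roots: {0}.

1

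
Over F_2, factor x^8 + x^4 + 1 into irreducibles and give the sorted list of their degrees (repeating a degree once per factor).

2, 2, 2, 2

Write h(x) = x^8 + x^4 + 1.
Roots in F_2: h(0) = 1; h(1) = 1.
Complete factorization: h(x) = (x^2 + x + 1)^4.
Factor degrees with multiplicity: 2 + 2 + 2 + 2 = 8.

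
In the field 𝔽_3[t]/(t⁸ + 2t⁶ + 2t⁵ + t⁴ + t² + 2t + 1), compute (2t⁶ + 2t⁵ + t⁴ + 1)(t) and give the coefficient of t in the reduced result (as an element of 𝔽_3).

1

Multiply in 𝔽_3[t]: (2t⁶ + 2t⁵ + t⁴ + 1)·(t) = 2t⁷ + 2t⁶ + t⁵ + t.
Reduced: 2t⁷ + 2t⁶ + t⁵ + t.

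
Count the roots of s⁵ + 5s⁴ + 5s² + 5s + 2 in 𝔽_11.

1

Write h(s) = s⁵ + 5s⁴ + 5s² + 5s + 2.
Evaluate at each of the 11 elements of 𝔽_11:
h(0) = 2; h(1) = 7; h(2) = 1; h(3) = 6; h(4) = 8; h(5) = 0 → root; h(6) = 3; h(7) = 10; h(8) = 7; h(9) = 5; h(10) = 6.
Roots: {5}.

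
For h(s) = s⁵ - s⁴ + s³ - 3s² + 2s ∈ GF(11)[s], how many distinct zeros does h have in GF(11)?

4

Evaluate at each of the 11 elements of GF(11):
h(0) = 0 → root; h(1) = 0 → root; h(2) = 5; h(3) = 3; h(4) = 0 → root; h(5) = 8; h(6) = 0 → root; h(7) = 8; h(8) = 1; h(9) = 5; h(10) = 3.
Roots: {0, 1, 4, 6}.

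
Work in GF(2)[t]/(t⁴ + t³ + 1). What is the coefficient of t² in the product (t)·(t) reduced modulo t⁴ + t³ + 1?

1

Multiply in GF(2)[t]: (t)·(t) = t².
Reduced: t².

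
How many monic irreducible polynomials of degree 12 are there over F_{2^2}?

By the necklace-counting formula, N_4(12) = (1/12) Σ_{d|12} μ(12/d)·4^d.
Divisors of 12: 1, 2, 3, 4, 6, 12; μ(12/d) for each: 0, 1, 0, -1, -1, 1.
Σ = 4^2 − 4^4 − 4^6 + 4^12 = 16772880.
N = 16772880/12 = 1397740.

1397740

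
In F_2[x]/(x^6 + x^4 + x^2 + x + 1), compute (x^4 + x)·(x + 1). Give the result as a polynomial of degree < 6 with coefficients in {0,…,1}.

Multiply in F_2[x]: (x^4 + x)·(x + 1) = x^5 + x^4 + x^2 + x.
Reduced: x^5 + x^4 + x^2 + x.

x^5 + x^4 + x^2 + x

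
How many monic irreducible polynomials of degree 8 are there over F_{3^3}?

35303625630

Gauss's count: N_{27}(8) = (1/8) Σ_{d|8} μ(8/d)·27^d.
Divisors of 8: 1, 2, 4, 8; μ(8/d) for each: 0, 0, -1, 1.
Σ = − 27^4 + 27^8 = 282429005040.
N = 282429005040/8 = 35303625630.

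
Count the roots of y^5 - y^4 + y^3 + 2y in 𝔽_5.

Write f(y) = y^5 - y^4 + y^3 + 2y.
Evaluate at each of the 5 elements of 𝔽_5:
f(0) = 0 → root; f(1) = 3; f(2) = 3; f(3) = 0 → root; f(4) = 0 → root.
Roots: {0, 3, 4}.

3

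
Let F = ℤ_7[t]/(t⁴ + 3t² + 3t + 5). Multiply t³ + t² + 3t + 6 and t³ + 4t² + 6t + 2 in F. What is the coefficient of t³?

1

Multiply in ℤ_7[t]: (t³ + t² + 3t + 6)·(t³ + 4t² + 6t + 2) = t⁶ + 5t⁵ + 6t⁴ + 5t³ + 2t² + 5.
Reduce using t⁴ ≡ 4t² + 4t + 2 (mod t⁴ + 3t² + 3t + 5).
Reduced: t³ + t² + t + 4.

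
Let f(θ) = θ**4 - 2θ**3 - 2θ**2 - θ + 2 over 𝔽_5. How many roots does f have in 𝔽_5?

Evaluate at each of the 5 elements of 𝔽_5:
f(0) = 2; f(1) = 3; f(2) = 2; f(3) = 3; f(4) = 4.
No element is a root.

0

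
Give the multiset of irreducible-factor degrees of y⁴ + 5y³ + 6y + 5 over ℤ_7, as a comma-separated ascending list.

2, 2

Write f(y) = y⁴ + 5y³ + 6y + 5.
Complete factorization: f(y) = (y² + 4)·(y² + 5y + 3).
Factor degrees with multiplicity: 2 + 2 = 4.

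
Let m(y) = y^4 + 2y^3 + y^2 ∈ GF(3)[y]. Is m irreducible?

No

Check for roots in GF(3): m(0) = 0 → root; m(1) = 1; m(2) = 0 → root.
m(0) = 0, so (y) divides m(y); m is reducible.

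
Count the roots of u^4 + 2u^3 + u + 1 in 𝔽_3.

Write h(u) = u^4 + 2u^3 + u + 1.
Evaluate at each of the 3 elements of 𝔽_3:
h(0) = 1; h(1) = 2; h(2) = 2.
No element is a root.

0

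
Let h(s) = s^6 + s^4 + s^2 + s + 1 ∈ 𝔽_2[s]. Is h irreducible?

Yes

Check for roots in 𝔽_2: h(0) = 1; h(1) = 1.
No roots, so no linear factors.
Monic irreducibles of degree 2 over GF(2): s^2 + s + 1.
None of them divide h (all give nonzero remainder).
Monic irreducibles of degree 3 over GF(2): s^3 + s + 1, s^3 + s^2 + 1.
None of them divide h (all give nonzero remainder).
No irreducible factor of degree ≤ 3 exists, so h is irreducible over GF(2).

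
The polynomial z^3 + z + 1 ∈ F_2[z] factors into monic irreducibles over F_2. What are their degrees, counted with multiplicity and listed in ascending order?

3

Write f(z) = z^3 + z + 1.
Roots in F_2: f(0) = 1; f(1) = 1.
Complete factorization: f(z) = (z^3 + z + 1).
Factor degrees with multiplicity: 3 = 3.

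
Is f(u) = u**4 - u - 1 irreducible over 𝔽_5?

Check for roots in 𝔽_5: f(0) = 4; f(1) = 4; f(2) = 3; f(3) = 2; f(4) = 1.
No roots, so no linear factors.
Degree-2 irreducible divisors: test the 10 monic irreducibles of degree 2 over GF(5).
None of them divide f (all give nonzero remainder).
No irreducible factor of degree ≤ 2 exists, so f is irreducible over GF(5).

Yes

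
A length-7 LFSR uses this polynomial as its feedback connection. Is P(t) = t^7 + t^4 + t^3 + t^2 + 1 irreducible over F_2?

Check for roots in F_2: P(0) = 1; P(1) = 1.
No roots, so no linear factors.
Monic irreducibles of degree 2 over GF(2): t^2 + t + 1.
None of them divide P (all give nonzero remainder).
Monic irreducibles of degree 3 over GF(2): t^3 + t + 1, t^3 + t^2 + 1.
None of them divide P (all give nonzero remainder).
No irreducible factor of degree ≤ 3 exists, so P is irreducible over GF(2).

Yes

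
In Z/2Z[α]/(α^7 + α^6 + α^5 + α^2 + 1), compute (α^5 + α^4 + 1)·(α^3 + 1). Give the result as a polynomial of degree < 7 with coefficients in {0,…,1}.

Multiply in Z/2Z[α]: (α^5 + α^4 + 1)·(α^3 + 1) = α^8 + α^7 + α^5 + α^4 + α^3 + 1.
Reduce using α^7 ≡ α^6 + α^5 + α^2 + 1 (mod α^7 + α^6 + α^5 + α^2 + 1).
Reduced: α^6 + α^5 + α^4 + α + 1.

α^6 + α^5 + α^4 + α + 1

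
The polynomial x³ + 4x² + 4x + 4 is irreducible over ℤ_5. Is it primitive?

No

Write f(x) = x³ + 4x² + 4x + 4.
|GF(5^3)^×| = 5^3 − 1 = 124. Prime factorization: 124 = 2^2·31.
f is primitive ⇔ x has order 124 in GF(5)[x]/(f), i.e. x^(124/q) ≠ 1 for each prime q | 124.
x^(62) mod f = 1
x^(4) mod f = 2x² + 2x + 1.
Since x^(62) = 1, the order of x divides 62 < 124; not primitive.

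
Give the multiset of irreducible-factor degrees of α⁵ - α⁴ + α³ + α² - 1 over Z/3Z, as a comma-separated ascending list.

1, 2, 2

Write g(α) = α⁵ - α⁴ + α³ + α² - 1.
Roots in Z/3Z: g(0) = 2; g(1) = 1; g(2) = 0 → root.
Linear factors from roots: (α + 1).
Complete factorization: g(α) = (α + 1)·(α² + 1)·(α² + α - 1).
Factor degrees with multiplicity: 1 + 2 + 2 = 5.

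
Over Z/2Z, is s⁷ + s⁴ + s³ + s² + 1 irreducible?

Write f(s) = s⁷ + s⁴ + s³ + s² + 1.
Check for roots in Z/2Z: f(0) = 1; f(1) = 1.
No roots, so no linear factors.
Monic irreducibles of degree 2 over GF(2): s² + s + 1.
None of them divide f (all give nonzero remainder).
Monic irreducibles of degree 3 over GF(2): s³ + s + 1, s³ + s² + 1.
None of them divide f (all give nonzero remainder).
No irreducible factor of degree ≤ 3 exists, so f is irreducible over GF(2).

Yes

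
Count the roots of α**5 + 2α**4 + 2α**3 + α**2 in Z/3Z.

3

Write P(α) = α**5 + 2α**4 + 2α**3 + α**2.
Evaluate at each of the 3 elements of Z/3Z:
P(0) = 0 → root; P(1) = 0 → root; P(2) = 0 → root.
Roots: {0, 1, 2}.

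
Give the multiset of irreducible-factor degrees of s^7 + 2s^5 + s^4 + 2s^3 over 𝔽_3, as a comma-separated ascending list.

1, 1, 1, 1, 1, 2

Write f(s) = s^7 + 2s^5 + s^4 + 2s^3.
Roots in 𝔽_3: f(0) = 0 → root; f(1) = 0 → root; f(2) = 2.
Linear factors from roots: (s), (s + 2).
Complete factorization: f(s) = (s + 2)^2·(s)^3·(s^2 + 2s + 2).
Factor degrees with multiplicity: 1 + 1 + 1 + 1 + 1 + 2 = 7.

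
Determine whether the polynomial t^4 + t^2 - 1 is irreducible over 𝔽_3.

Yes

Write h(t) = t^4 + t^2 - 1.
Check for roots in 𝔽_3: h(0) = 2; h(1) = 1; h(2) = 1.
No roots, so no linear factors.
Monic irreducibles of degree 2 over GF(3): t^2 + 1, t^2 + t - 1, t^2 - t - 1.
None of them divide h (all give nonzero remainder).
No irreducible factor of degree ≤ 2 exists, so h is irreducible over GF(3).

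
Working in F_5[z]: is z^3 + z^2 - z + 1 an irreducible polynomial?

Yes

Write g(z) = z^3 + z^2 - z + 1.
Check for roots in F_5: g(0) = 1; g(1) = 2; g(2) = 1; g(3) = 4; g(4) = 2.
No roots. A degree-3 polynomial over a field with no linear factor is irreducible.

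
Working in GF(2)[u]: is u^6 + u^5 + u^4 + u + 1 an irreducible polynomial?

Yes

Write m(u) = u^6 + u^5 + u^4 + u + 1.
Check for roots in GF(2): m(0) = 1; m(1) = 1.
No roots, so no linear factors.
Monic irreducibles of degree 2 over GF(2): u^2 + u + 1.
None of them divide m (all give nonzero remainder).
Monic irreducibles of degree 3 over GF(2): u^3 + u + 1, u^3 + u^2 + 1.
None of them divide m (all give nonzero remainder).
No irreducible factor of degree ≤ 3 exists, so m is irreducible over GF(2).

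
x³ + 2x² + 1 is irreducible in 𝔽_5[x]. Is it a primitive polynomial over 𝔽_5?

Write f(x) = x³ + 2x² + 1.
|GF(5^3)^×| = 5^3 − 1 = 124. Prime factorization: 124 = 2^2·31.
f is primitive ⇔ x has order 124 in GF(5)[x]/(f), i.e. x^(124/q) ≠ 1 for each prime q | 124.
x^(62) mod f = 1
x^(4) mod f = 4x² + 4x + 2.
Since x^(62) = 1, the order of x divides 62 < 124; not primitive.

No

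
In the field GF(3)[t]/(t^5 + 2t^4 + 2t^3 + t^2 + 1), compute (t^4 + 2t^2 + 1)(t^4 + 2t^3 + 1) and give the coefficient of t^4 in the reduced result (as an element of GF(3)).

Multiply in GF(3)[t]: (t^4 + 2t^2 + 1)·(t^4 + 2t^3 + 1) = t^8 + 2t^7 + 2t^6 + t^5 + 2t^4 + 2t^3 + 2t^2 + 1.
Reduce using t^5 ≡ t^4 + t^3 + 2t^2 + 2 (mod t^5 + 2t^4 + 2t^3 + t^2 + 1).
Reduced: 2t^4 + t^3 + 2t^2 + 1.

2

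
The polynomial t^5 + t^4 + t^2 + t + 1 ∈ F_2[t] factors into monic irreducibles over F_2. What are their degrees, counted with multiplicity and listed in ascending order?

Write h(t) = t^5 + t^4 + t^2 + t + 1.
Roots in F_2: h(0) = 1; h(1) = 1.
Complete factorization: h(t) = (t^5 + t^4 + t^2 + t + 1).
Factor degrees with multiplicity: 5 = 5.

5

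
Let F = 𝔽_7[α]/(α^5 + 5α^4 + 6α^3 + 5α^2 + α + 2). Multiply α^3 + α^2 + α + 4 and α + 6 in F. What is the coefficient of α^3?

Multiply in 𝔽_7[α]: (α^3 + α^2 + α + 4)·(α + 6) = α^4 + 3α + 3.
Reduced: α^4 + 3α + 3.

0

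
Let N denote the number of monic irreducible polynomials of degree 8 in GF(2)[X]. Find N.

30

The number of monic irreducibles of degree 8 over GF(2) is (1/8)·Σ_{d∣8} μ(8/d) 2^d.
Divisors of 8: 1, 2, 4, 8; μ(8/d) for each: 0, 0, -1, 1.
Σ = − 2^4 + 2^8 = 240.
N = 240/8 = 30.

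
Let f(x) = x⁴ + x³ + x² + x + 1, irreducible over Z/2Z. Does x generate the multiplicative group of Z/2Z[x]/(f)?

No

|GF(2^4)^×| = 2^4 − 1 = 15. Prime factorization: 15 = 3·5.
f is primitive ⇔ x has order 15 in GF(2)[x]/(f), i.e. x^(15/q) ≠ 1 for each prime q | 15.
x^(5) mod f = 1
x^(3) mod f = x³.
Since x^(5) = 1, the order of x divides 5 < 15; not primitive.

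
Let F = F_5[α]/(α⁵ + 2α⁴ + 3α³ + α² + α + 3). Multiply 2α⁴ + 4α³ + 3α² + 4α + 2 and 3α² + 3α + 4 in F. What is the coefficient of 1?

Multiply in F_5[α]: (2α⁴ + 4α³ + 3α² + 4α + 2)·(3α² + 3α + 4) = α⁶ + 3α⁵ + 4α⁴ + 2α³ + 2α + 3.
Reduce using α⁵ ≡ 3α⁴ + 2α³ + 4α² + 4α + 2 (mod α⁵ + 2α⁴ + 3α³ + α² + α + 3).
Reduced: 4α⁴ + 3α³ + 3α² + 3α.

0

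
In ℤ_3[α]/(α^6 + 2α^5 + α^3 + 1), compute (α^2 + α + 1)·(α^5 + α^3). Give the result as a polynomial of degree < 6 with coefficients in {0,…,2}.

Multiply in ℤ_3[α]: (α^2 + α + 1)·(α^5 + α^3) = α^7 + α^6 + 2α^5 + α^4 + α^3.
Reduce using α^6 ≡ α^5 + 2α^3 + 2 (mod α^6 + 2α^5 + α^3 + 1).
Reduced: α^5 + 2α^3 + 2α + 1.

α^5 + 2α^3 + 2α + 1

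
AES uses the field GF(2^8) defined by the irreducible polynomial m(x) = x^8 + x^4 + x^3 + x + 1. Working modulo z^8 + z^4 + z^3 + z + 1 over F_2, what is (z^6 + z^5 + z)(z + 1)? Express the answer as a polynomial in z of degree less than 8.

Multiply in F_2[z]: (z^6 + z^5 + z)·(z + 1) = z^7 + z^5 + z^2 + z.
Reduced: z^7 + z^5 + z^2 + z.

z^7 + z^5 + z^2 + z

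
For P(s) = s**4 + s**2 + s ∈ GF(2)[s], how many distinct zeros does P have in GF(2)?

1

Evaluate at each of the 2 elements of GF(2):
P(0) = 0 → root; P(1) = 1.
Roots: {0}.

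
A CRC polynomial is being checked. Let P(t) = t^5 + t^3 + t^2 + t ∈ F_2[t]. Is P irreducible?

Check for roots in F_2: P(0) = 0 → root; P(1) = 0 → root.
P(0) = 0, so (t) divides P(t); P is reducible.

No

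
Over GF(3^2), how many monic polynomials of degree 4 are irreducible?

1620

The number of monic irreducibles of degree 4 over GF(9) is (1/4)·Σ_{d∣4} μ(4/d) 9^d.
Divisors of 4: 1, 2, 4; μ(4/d) for each: 0, -1, 1.
Σ = − 9^2 + 9^4 = 6480.
N = 6480/4 = 1620.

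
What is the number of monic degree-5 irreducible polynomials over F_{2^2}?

204

x^(4^5) − x is the product of all monic irreducibles of degree dividing 5; Möbius inversion gives N = (1/5) Σ μ(5/d)·4^d.
Divisors of 5: 1, 5; μ(5/d) for each: -1, 1.
Σ = − 4^1 + 4^5 = 1020.
N = 1020/5 = 204.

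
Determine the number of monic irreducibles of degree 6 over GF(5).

2580

The number of monic irreducibles of degree 6 over GF(5) is (1/6)·Σ_{d∣6} μ(6/d) 5^d.
Divisors of 6: 1, 2, 3, 6; μ(6/d) for each: 1, -1, -1, 1.
Σ = 5^1 − 5^2 − 5^3 + 5^6 = 15480.
N = 15480/6 = 2580.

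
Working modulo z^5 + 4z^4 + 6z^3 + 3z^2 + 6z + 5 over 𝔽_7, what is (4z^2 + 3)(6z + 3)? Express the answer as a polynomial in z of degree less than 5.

Multiply in 𝔽_7[z]: (4z^2 + 3)·(6z + 3) = 3z^3 + 5z^2 + 4z + 2.
Reduced: 3z^3 + 5z^2 + 4z + 2.

3z^3 + 5z^2 + 4z + 2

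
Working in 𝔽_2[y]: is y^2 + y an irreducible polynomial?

No

Write m(y) = y^2 + y.
Check for roots in 𝔽_2: m(0) = 0 → root; m(1) = 0 → root.
m(0) = 0, so (y) divides m(y); m is reducible.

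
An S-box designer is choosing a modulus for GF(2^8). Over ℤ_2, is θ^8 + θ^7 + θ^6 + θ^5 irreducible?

No

Write g(θ) = θ^8 + θ^7 + θ^6 + θ^5.
Check for roots in ℤ_2: g(0) = 0 → root; g(1) = 0 → root.
g(0) = 0, so (θ) divides g(θ); g is reducible.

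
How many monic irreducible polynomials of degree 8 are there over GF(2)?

30

x^(2^8) − x is the product of all monic irreducibles of degree dividing 8; Möbius inversion gives N = (1/8) Σ μ(8/d)·2^d.
Divisors of 8: 1, 2, 4, 8; μ(8/d) for each: 0, 0, -1, 1.
Σ = − 2^4 + 2^8 = 240.
N = 240/8 = 30.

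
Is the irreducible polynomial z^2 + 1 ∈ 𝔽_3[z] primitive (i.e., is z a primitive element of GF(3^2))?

Write f(z) = z^2 + 1.
|GF(3^2)^×| = 3^2 − 1 = 8. Prime factorization: 8 = 2^3.
f is primitive ⇔ z has order 8 in GF(3)[z]/(f), i.e. z^(8/q) ≠ 1 for each prime q | 8.
z^(4) mod f = 1
Since z^(4) = 1, the order of z divides 4 < 8; not primitive.

No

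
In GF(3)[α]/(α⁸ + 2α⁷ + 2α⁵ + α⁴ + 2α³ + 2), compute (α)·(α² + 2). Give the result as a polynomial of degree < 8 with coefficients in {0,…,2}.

α^3 + 2α

Multiply in GF(3)[α]: (α)·(α² + 2) = α³ + 2α.
Reduced: α³ + 2α.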